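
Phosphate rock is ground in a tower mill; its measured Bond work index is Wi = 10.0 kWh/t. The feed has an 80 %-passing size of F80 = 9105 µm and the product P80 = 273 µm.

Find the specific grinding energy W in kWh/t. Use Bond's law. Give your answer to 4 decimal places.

W = 5.0043 kWh/t

W = 10·Wi·(P80^(-½) − F80^(-½))
1/√273 = 0.060523;  1/√9105 = 0.010480
W = 10·10.0·(0.060523 − 0.010480) = 5.0043 kWh/t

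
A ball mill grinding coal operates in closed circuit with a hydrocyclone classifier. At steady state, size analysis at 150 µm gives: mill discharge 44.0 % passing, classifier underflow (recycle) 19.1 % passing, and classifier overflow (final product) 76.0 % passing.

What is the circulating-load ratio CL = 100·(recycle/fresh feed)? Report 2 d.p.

Classifier node, passing 150 µm:
r = (o − d)/(d − u)
r = (76.0 − 44.0)/(44.0 − 19.1) = 32.0/24.9 = 1.2851
CL = 100·r = 128.51 %

CL = 128.51 %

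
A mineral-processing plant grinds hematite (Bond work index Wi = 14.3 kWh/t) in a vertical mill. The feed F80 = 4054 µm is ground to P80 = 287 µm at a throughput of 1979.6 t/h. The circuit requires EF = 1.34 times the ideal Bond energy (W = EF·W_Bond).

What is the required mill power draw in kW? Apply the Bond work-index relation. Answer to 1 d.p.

W_Bond = 10·Wi·(1/√P₈₀ − 1/√F₈₀)
W = 10·14.3·(1/√287 − 1/√4054) = 10·14.3·(0.043322) = 6.1951 kWh/t
W_actual = 1.34 × 6.1951 = 8.3014 kWh/t
Mill draw = 8.3014 × 1979.6 = 16433.5 kW

P = 16433.5 kW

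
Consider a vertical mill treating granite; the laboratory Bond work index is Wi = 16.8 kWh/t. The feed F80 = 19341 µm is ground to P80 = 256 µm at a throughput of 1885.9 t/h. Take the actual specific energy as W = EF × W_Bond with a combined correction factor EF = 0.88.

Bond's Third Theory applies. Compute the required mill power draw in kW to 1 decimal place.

P = 15420.9 kW

Bond:  W = 10 Wi (1/√P − 1/√F)
W = 10·16.8·(1/√256 − 1/√19341) = 10·16.8·(0.055309) = 9.2920 kWh/t
W_actual = 0.88 × 9.2920 = 8.1770 kWh/t
P = W·T = 8.1770·1885.9 = 15420.9 kW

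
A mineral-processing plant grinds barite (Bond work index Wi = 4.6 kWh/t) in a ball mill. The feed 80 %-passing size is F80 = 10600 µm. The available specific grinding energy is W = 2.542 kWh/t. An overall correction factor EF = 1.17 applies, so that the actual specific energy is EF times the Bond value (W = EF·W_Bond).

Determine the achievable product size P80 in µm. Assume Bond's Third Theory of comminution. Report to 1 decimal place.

P80 = 308.4 µm

W_Bond = 10·Wi·(1/√P₈₀ − 1/√F₈₀)
W_Bond = W / EF = 2.542 / 1.17 = 2.1726 kWh/t
P80^(−½) = W_Bond/(10 Wi) + F80^(−½)
  = 2.1726/(10·4.6) + 1/√10600 = 0.047232 + 0.009713 = 0.056944
P80 = (1/0.056944)² = 17.5610² = 308.39 µm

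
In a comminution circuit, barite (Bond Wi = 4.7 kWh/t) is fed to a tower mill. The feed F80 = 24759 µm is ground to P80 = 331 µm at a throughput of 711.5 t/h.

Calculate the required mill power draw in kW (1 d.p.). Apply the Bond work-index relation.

W = 10 Wi (1/√P80 − 1/√F80)  [Bond]
W = 10·4.7·(1/√331 − 1/√24759) = 10·4.7·(0.048610) = 2.2847 kWh/t
P_mill = W·ṁ = 2.2847·711.5 = 1625.5 kW

P = 1625.5 kW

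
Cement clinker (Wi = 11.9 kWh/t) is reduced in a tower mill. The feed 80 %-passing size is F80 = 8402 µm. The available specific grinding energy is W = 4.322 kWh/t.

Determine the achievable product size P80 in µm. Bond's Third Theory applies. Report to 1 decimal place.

W_Bond = 10·Wi·(1/√P₈₀ − 1/√F₈₀)
1/√P80 = 1/√F80 + W/(10·Wi)
  = 4.3220/(10·11.9) + 1/√8402 = 0.036319 + 0.010910 = 0.047229
P80 = (1/0.047229)² = 21.1735² = 448.32 µm

P80 = 448.3 µm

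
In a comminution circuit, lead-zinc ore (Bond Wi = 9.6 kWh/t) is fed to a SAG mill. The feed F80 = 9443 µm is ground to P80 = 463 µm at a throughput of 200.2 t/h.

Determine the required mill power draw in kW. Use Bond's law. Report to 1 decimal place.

P = 695.4 kW

W = 10 Wi / √P80 − 10 Wi / √F80
W = 10·9.6·(1/√463 − 1/√9443) = 10·9.6·(0.036183) = 3.4736 kWh/t
P_mill = W·ṁ = 3.4736·200.2 = 695.4 kW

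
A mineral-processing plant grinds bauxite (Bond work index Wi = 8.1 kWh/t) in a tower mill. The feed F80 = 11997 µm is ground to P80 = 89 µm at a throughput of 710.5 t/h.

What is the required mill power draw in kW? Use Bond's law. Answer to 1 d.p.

W = 10 Wi (1/√P80 − 1/√F80)  [Bond]
W = 10·8.1·(1/√89 − 1/√11997) = 10·8.1·(0.096870) = 7.8465 kWh/t
Power = W × throughput = 7.8465 kWh/t × 710.5 t/h = 5574.9 kW

P = 5574.9 kW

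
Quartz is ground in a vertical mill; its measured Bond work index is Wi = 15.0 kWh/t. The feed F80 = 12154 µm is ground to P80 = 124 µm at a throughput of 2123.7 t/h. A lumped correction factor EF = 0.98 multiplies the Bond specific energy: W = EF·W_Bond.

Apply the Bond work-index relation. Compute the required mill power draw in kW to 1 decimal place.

W = 10·Wi·[P80^(−½) − F80^(−½)]
W = 10·15.0·(1/√124 − 1/√12154) = 10·15.0·(0.080732) = 12.1098 kWh/t
W_actual = 0.98 × 12.1098 = 11.8676 kWh/t
Mill draw = 11.8676 × 2123.7 = 25203.2 kW

P = 25203.2 kW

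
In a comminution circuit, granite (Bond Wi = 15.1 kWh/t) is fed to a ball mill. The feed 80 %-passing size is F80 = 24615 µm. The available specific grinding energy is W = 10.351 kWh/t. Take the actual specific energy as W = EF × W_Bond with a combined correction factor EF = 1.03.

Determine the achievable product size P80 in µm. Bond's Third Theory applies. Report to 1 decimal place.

P80 = 188.0 µm

Bond: W = 10·Wi·(1/√P80 − 1/√F80)
W_Bond = W / EF = 10.351 / 1.03 = 10.0495 kWh/t
⇒ 1/√P80 = W_Bond/(10·Wi) + 1/√F80
  = 10.0495/(10·15.1) + 1/√24615 = 0.066553 + 0.006374 = 0.072927
P80 = (1/0.072927)² = 13.7124² = 188.03 µm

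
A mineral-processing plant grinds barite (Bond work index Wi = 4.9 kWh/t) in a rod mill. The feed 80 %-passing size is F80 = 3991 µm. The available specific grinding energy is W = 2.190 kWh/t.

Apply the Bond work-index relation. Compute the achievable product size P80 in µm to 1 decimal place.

Bond: W = 10·Wi·(1/√P80 − 1/√F80)
⇒ 1/√P80 = W/(10·Wi) + 1/√F80
  = 2.1900/(10·4.9) + 1/√3991 = 0.044694 + 0.015829 = 0.060523
P80 = (1/0.060523)² = 16.5226² = 273.00 µm

P80 = 273.0 µm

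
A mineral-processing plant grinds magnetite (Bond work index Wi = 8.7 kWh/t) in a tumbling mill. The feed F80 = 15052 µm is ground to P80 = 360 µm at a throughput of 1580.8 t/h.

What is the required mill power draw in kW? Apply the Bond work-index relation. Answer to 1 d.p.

W_Bond = 10·Wi·(1/√P₈₀ − 1/√F₈₀)
W = 10·8.7·(1/√360 − 1/√15052) = 10·8.7·(0.044554) = 3.8762 kWh/t
Power = W × throughput = 3.8762 kWh/t × 1580.8 t/h = 6127.5 kW

P = 6127.5 kW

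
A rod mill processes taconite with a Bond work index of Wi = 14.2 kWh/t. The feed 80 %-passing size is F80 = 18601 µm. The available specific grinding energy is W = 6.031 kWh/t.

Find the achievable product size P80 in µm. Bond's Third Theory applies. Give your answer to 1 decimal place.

Bond: W = 10·Wi·(1/√P80 − 1/√F80)
P80^-0.5 = F80^-0.5 + W/(10 Wi)
  = 6.0310/(10·14.2) + 1/√18601 = 0.042472 + 0.007332 = 0.049804
P80 = (1/0.049804)² = 20.0787² = 403.15 µm

P80 = 403.2 µm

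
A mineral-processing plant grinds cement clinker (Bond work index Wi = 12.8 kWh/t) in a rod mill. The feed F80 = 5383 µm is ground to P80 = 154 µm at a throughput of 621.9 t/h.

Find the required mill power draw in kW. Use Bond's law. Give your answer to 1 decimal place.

P = 5329.6 kW

W = 10 Wi (1/√P80 − 1/√F80)  [Bond]
W = 10·12.8·(1/√154 − 1/√5383) = 10·12.8·(0.066953) = 8.5699 kWh/t
Power = W × throughput = 8.5699 kWh/t × 621.9 t/h = 5329.6 kW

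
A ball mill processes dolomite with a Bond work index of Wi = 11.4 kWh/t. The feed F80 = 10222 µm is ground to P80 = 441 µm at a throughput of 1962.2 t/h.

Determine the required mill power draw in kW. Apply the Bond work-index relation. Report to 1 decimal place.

W = 10·Wi·[P80^(−½) − F80^(−½)]
W = 10·11.4·(1/√441 − 1/√10222) = 10·11.4·(0.037728) = 4.3010 kWh/t
P = W·T = 4.3010·1962.2 = 8439.5 kW

P = 8439.5 kW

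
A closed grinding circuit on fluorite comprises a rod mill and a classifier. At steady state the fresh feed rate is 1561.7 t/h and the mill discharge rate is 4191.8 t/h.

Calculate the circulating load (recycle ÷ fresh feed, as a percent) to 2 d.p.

CL = 168.41 %

Steady state: M = F + R.
R = M − F = 4191.8 − 1561.7 = 2630.1 t/h
CL = 100·R/F = 100·2630.1/1561.7 = 168.41 %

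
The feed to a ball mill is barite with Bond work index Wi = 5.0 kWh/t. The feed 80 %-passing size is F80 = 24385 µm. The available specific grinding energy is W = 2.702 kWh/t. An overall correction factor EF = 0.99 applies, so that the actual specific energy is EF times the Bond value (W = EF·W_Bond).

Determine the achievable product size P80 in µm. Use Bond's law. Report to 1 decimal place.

P80 = 268.8 µm

Bond:  W = 10 Wi (1/√P − 1/√F)
W_Bond = W / EF = 2.702 / 0.99 = 2.7293 kWh/t
P80^-0.5 = F80^-0.5 + W_Bond/(10 Wi)
  = 2.7293/(10·5.0) + 1/√24385 = 0.054586 + 0.006404 = 0.060990
P80 = (1/0.060990)² = 16.3962² = 268.84 µm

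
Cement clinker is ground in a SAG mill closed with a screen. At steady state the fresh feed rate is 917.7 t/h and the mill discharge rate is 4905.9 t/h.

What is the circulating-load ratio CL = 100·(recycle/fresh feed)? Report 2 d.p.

CL = 434.59 %

Steady state: M = F + R.
R = M − F = 4905.9 − 917.7 = 3988.2 t/h
CL = 100·R/F = 100·3988.2/917.7 = 434.59 %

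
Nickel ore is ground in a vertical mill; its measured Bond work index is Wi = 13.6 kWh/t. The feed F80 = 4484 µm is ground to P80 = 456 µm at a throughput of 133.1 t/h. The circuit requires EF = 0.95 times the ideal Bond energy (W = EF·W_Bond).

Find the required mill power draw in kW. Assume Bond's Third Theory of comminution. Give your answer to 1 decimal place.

W = 10 Wi (1/√P80 − 1/√F80)  [Bond]
W = 10·13.6·(1/√456 − 1/√4484) = 10·13.6·(0.031896) = 4.3378 kWh/t
W_actual = 0.95 × 4.3378 = 4.1209 kWh/t
Mill draw = 4.1209 × 133.1 = 548.5 kW

P = 548.5 kW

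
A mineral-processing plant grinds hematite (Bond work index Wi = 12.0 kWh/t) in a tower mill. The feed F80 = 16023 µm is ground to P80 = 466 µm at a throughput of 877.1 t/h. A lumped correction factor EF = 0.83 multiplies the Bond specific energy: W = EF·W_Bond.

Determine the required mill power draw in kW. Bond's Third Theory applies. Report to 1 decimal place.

W = 10 Wi (1/√P80 − 1/√F80)  [Bond]
W = 10·12.0·(1/√466 − 1/√16023) = 10·12.0·(0.038424) = 4.6109 kWh/t
Apply correction: 4.6109 × 0.83 = 3.8270 kWh/t
P_mill = W·ṁ = 3.8270·877.1 = 3356.7 kW

P = 3356.7 kW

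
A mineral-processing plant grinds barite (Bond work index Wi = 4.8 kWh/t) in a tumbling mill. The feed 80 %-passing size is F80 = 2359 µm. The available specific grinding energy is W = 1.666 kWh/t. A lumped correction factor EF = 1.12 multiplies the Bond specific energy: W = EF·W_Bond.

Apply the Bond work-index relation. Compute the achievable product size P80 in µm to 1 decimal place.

P80 = 375.9 µm

Bond:  W = 10 Wi (1/√P − 1/√F)
W_Bond = W / EF = 1.666 / 1.12 = 1.4875 kWh/t
P80^-0.5 = F80^-0.5 + W_Bond/(10 Wi)
  = 1.4875/(10·4.8) + 1/√2359 = 0.030990 + 0.020589 = 0.051579
P80 = (1/0.051579)² = 19.3879² = 375.89 µm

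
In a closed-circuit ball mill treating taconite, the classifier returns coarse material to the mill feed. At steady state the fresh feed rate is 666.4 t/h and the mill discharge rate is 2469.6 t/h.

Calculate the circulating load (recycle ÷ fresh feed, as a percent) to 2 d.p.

Mill node: discharge = fresh + recycle.
R = M − F = 2469.6 − 666.4 = 1803.2 t/h
CL = 100·R/F = 100·1803.2/666.4 = 270.59 %

CL = 270.59 %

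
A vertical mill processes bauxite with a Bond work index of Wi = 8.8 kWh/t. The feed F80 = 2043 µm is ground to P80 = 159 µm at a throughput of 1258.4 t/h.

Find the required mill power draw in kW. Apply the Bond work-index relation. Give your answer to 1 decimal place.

W = 10 Wi (P80^-0.5 − F80^-0.5)
W = 10·8.8·(1/√159 − 1/√2043) = 10·8.8·(0.057181) = 5.0319 kWh/t
P = W·T = 5.0319·1258.4 = 6332.2 kW

P = 6332.2 kW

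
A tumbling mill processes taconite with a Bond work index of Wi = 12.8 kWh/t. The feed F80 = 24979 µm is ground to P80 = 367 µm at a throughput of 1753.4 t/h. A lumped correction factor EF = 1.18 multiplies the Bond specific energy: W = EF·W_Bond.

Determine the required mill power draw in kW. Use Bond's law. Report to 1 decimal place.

Bond: W = 10·Wi·(1/√P80 − 1/√F80)
W = 10·12.8·(1/√367 − 1/√24979) = 10·12.8·(0.045872) = 5.8717 kWh/t
W_actual = 1.18 × 5.8717 = 6.9286 kWh/t
Power = W × throughput = 6.9286 kWh/t × 1753.4 t/h = 12148.5 kW

P = 12148.5 kW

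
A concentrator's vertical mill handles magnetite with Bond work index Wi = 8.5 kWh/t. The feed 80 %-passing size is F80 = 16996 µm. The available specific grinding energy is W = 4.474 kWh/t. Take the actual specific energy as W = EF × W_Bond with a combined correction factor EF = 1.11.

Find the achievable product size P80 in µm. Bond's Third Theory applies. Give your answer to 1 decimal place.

P80 = 329.5 µm

W = 10 Wi (P80^-0.5 − F80^-0.5)
W_Bond = W / EF = 4.474 / 1.11 = 4.0306 kWh/t
⇒ 1/√P80 = W_Bond/(10·Wi) + 1/√F80
  = 4.0306/(10·8.5) + 1/√16996 = 0.047419 + 0.007671 = 0.055090
P80 = (1/0.055090)² = 18.1522² = 329.50 µm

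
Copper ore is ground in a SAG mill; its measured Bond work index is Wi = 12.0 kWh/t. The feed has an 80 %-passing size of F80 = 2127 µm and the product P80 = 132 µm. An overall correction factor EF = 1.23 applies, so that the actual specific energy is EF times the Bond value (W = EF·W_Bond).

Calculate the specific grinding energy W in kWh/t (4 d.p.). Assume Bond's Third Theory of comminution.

W = 9.6465 kWh/t

W = 10·Wi·[P80^(−½) − F80^(−½)]
1/√132 = 0.087039;  1/√2127 = 0.021683
W = 10·12.0·(0.087039 − 0.021683) = 7.8427 kWh/t
Apply correction: 7.8427 × 1.23 = 9.6465 kWh/t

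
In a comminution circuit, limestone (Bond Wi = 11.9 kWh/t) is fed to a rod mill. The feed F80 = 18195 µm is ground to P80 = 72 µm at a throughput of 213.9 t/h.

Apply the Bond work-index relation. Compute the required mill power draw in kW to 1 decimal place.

W = 10 Wi (P80^-0.5 − F80^-0.5)
W = 10·11.9·(1/√72 − 1/√18195) = 10·11.9·(0.110438) = 13.1421 kWh/t
Power = W × throughput = 13.1421 kWh/t × 213.9 t/h = 2811.1 kW

P = 2811.1 kW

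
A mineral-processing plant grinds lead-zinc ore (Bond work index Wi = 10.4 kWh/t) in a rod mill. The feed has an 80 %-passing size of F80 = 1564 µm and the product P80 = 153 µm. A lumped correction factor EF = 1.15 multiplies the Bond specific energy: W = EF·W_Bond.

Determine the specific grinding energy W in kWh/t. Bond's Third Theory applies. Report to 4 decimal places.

W = 10·Wi·(P80^(-½) − F80^(-½))
1/√153 = 0.080845;  1/√1564 = 0.025286
W = 10·10.4·(0.080845 − 0.025286) = 5.7781 kWh/t
W_actual = 1.15 × 5.7781 = 6.6449 kWh/t

W = 6.6449 kWh/t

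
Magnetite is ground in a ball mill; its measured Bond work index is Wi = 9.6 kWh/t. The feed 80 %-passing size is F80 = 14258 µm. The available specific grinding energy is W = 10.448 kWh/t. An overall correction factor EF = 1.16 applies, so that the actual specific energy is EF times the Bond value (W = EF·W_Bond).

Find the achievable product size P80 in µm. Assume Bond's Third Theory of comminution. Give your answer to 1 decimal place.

P80 = 95.7 µm

Bond: W = 10·Wi·(1/√P80 − 1/√F80)
W_Bond = W / EF = 10.448 / 1.16 = 9.0069 kWh/t
⇒ 1/√P80 = W_Bond/(10 Wi) + 1/√F80
  = 9.0069/(10·9.6) + 1/√14258 = 0.093822 + 0.008375 = 0.102197
P80 = (1/0.102197)² = 9.7851² = 95.75 µm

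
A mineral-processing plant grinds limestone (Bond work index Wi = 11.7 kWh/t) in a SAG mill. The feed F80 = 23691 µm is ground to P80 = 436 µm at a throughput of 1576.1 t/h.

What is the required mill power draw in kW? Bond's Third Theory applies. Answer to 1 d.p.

P = 7633.3 kW

Bond: W = 10·Wi·(1/√P80 − 1/√F80)
W = 10·11.7·(1/√436 − 1/√23691) = 10·11.7·(0.041394) = 4.8431 kWh/t
P = W·T = 4.8431·1576.1 = 7633.3 kW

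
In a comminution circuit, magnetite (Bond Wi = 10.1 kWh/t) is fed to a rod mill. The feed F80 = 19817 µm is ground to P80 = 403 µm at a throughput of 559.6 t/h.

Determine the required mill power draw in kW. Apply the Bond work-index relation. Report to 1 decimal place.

P = 2413.9 kW

Bond: W = 10·Wi·(1/√P80 − 1/√F80)
W = 10·10.1·(1/√403 − 1/√19817) = 10·10.1·(0.042710) = 4.3137 kWh/t
P = W·T = 4.3137·559.6 = 2413.9 kW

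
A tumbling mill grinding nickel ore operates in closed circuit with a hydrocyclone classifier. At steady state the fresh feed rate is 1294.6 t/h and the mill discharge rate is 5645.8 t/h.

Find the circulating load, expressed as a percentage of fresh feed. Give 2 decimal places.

M = F + R at steady state, so:
R = M − F = 5645.8 − 1294.6 = 4351.2 t/h
CL = 100·R/F = 100·4351.2/1294.6 = 336.10 %

CL = 336.10 %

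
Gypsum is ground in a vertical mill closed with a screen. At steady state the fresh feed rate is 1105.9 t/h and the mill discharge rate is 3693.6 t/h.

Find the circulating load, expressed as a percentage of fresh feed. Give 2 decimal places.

CL = 233.99 %

M = F + R at steady state, so:
R = M − F = 3693.6 − 1105.9 = 2587.7 t/h
CL = 100·R/F = 100·2587.7/1105.9 = 233.99 %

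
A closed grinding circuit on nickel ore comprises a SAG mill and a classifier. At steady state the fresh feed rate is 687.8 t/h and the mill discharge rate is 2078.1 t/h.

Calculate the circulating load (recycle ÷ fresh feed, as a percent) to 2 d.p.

CL = 202.14 %

Mill node: discharge = fresh + recycle.
R = M − F = 2078.1 − 687.8 = 1390.3 t/h
CL = 100·R/F = 100·1390.3/687.8 = 202.14 %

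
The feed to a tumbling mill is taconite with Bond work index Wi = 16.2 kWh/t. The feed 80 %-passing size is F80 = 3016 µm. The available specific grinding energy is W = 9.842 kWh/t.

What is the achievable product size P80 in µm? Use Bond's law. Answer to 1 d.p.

Bond:  W = 10 Wi (1/√P − 1/√F)
⇒ 1/√P80 = W/(10 Wi) + 1/√F80
  = 9.8420/(10·16.2) + 1/√3016 = 0.060753 + 0.018209 = 0.078962
P80 = (1/0.078962)² = 12.6643² = 160.38 µm

P80 = 160.4 µm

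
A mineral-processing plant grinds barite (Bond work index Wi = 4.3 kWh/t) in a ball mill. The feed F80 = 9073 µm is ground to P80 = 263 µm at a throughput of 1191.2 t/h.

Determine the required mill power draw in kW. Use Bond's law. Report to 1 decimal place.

P = 2620.7 kW

W = 10·Wi·(P80^(-½) − F80^(-½))
W = 10·4.3·(1/√263 − 1/√9073) = 10·4.3·(0.051164) = 2.2001 kWh/t
Mill draw = 2.2001 × 1191.2 = 2620.7 kW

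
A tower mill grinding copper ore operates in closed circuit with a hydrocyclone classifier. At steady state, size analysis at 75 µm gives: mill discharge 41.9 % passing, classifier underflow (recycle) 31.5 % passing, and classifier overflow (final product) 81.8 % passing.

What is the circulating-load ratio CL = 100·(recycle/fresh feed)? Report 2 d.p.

CL = 383.65 %

Two-product formula at 75 µm:
r = (o − d)/(d − u)
r = (81.8 − 41.9)/(41.9 − 31.5) = 39.9/10.4 = 3.8365
CL = 100·r = 383.65 %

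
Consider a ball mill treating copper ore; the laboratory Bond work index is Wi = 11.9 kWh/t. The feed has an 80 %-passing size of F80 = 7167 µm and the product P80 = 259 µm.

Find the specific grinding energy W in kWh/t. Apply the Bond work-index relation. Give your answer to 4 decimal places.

W = 5.9886 kWh/t

W_Bond = 10·Wi·(1/√P₈₀ − 1/√F₈₀)
1/√259 = 0.062137;  1/√7167 = 0.011812
W = 10·11.9·(0.062137 − 0.011812) = 5.9886 kWh/t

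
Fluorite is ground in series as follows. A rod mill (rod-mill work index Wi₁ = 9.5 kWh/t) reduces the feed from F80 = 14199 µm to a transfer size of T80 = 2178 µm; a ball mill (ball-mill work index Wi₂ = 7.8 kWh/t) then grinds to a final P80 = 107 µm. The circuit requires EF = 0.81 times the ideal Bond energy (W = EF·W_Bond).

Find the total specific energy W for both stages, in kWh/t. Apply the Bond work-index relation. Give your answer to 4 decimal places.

W = 10·Wi·[P80^(−½) − F80^(−½)]
Stage 1 (14199→2178 µm, Wi₁=9.5): W₁ = 10·9.5·(0.021427 − 0.008392) = 1.2384 kWh/t
Stage 2 (2178→107 µm, Wi₂=7.8): W₂ = 10·7.8·(0.096674 − 0.021427) = 5.8692 kWh/t
W = W₁ + W₂ = 1.2384 + 5.8692 = 7.1076 kWh/t
Apply correction: 7.1076 × 0.81 = 5.7571 kWh/t

W = 5.7571 kWh/t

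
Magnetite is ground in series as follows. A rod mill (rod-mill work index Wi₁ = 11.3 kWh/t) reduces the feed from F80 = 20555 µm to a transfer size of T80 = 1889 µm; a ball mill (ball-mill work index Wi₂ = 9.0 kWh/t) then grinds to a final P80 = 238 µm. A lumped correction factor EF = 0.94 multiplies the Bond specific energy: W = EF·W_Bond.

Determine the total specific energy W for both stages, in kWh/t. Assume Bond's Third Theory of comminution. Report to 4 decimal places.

W = 10·Wi·[P80^(−½) − F80^(−½)]
Stage 1 (20555→1889 µm, Wi₁=11.3): W₁ = 10·11.3·(0.023008 − 0.006975) = 1.8118 kWh/t
Stage 2 (1889→238 µm, Wi₂=9.0): W₂ = 10·9.0·(0.064820 − 0.023008) = 3.7631 kWh/t
W = W₁ + W₂ = 1.8118 + 3.7631 = 5.5749 kWh/t
W_actual = 0.94 × 5.5749 = 5.2404 kWh/t

W = 5.2404 kWh/t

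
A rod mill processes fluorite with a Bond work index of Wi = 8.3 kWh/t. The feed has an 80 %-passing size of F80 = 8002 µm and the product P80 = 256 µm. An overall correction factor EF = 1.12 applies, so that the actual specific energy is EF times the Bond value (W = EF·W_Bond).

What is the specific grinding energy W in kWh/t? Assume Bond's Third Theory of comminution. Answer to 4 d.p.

Bond:  W = 10 Wi (1/√P − 1/√F)
1/√256 = 0.062500;  1/√8002 = 0.011179
W = 10·8.3·(0.062500 − 0.011179) = 4.2596 kWh/t
With EF = 1.12: W = 4.2596·1.12 = 4.7708 kWh/t

W = 4.7708 kWh/t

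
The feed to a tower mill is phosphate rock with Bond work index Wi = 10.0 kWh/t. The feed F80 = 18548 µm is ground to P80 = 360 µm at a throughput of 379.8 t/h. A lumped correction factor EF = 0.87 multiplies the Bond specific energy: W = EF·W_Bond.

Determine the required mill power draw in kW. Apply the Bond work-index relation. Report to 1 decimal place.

P = 1498.9 kW

Bond: W = 10·Wi·(1/√P80 − 1/√F80)
W = 10·10.0·(1/√360 − 1/√18548) = 10·10.0·(0.045362) = 4.5362 kWh/t
W_actual = 0.87 × 4.5362 = 3.9465 kWh/t
P_mill = W·ṁ = 3.9465·379.8 = 1498.9 kW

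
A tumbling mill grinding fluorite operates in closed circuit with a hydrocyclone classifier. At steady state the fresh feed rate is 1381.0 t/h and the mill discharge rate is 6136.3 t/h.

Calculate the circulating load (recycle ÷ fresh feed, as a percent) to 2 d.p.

CL = 344.34 %

Discharge = new feed + return, hence
R = M − F = 6136.3 − 1381.0 = 4755.3 t/h
CL = 100·R/F = 100·4755.3/1381.0 = 344.34 %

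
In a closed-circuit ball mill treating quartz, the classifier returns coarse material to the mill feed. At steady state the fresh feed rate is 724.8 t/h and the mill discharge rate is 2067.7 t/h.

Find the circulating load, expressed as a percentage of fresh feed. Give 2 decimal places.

Steady state: M = F + R.
R = M − F = 2067.7 − 724.8 = 1342.9 t/h
CL = 100·R/F = 100·1342.9/724.8 = 185.28 %

CL = 185.28 %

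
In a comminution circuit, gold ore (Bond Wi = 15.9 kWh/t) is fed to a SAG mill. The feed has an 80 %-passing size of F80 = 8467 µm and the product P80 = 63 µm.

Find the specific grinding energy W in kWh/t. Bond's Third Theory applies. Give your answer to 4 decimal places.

W = 18.3042 kWh/t

W = 10·Wi·(P80^(-½) − F80^(-½))
1/√63 = 0.125988;  1/√8467 = 0.010868
W = 10·15.9·(0.125988 − 0.010868) = 18.3042 kWh/t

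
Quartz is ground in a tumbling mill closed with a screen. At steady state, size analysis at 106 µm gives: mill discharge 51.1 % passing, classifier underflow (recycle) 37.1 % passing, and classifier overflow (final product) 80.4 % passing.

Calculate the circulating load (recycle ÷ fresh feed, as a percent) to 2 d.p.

Balance %-passing 106 µm (r = R/F):
r = (o − d)/(d − u)
r = (80.4 − 51.1)/(51.1 − 37.1) = 29.3/14.0 = 2.0929
CL = 100·r = 209.29 %

CL = 209.29 %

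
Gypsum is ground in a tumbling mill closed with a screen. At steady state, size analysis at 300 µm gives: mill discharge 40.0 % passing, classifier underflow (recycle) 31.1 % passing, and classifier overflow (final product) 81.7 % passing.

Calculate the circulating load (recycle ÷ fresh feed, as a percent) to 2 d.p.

Classifier node, passing 300 µm:
Fd + Rd = Ru + Fo ⇒ R/F = (o−d)/(d−u)
r = (81.7 − 40.0)/(40.0 − 31.1) = 41.7/8.9 = 4.6854
CL = 100·r = 468.54 %

CL = 468.54 %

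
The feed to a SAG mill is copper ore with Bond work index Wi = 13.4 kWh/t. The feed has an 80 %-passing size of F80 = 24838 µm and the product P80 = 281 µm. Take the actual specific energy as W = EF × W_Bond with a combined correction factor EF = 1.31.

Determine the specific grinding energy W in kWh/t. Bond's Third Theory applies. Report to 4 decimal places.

W = 9.3580 kWh/t

W = 10 Wi / √P80 − 10 Wi / √F80
1/√281 = 0.059655;  1/√24838 = 0.006345
W = 10·13.4·(0.059655 − 0.006345) = 7.1435 kWh/t
W_actual = 1.31 × 7.1435 = 9.3580 kWh/t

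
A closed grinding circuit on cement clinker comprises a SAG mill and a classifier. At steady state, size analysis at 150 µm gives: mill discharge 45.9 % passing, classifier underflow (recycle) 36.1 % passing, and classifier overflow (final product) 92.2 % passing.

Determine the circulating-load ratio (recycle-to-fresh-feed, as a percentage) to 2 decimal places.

Let r = R/F. Size balance at 150 µm:
(1+r)·d = r·u + o ⇒ r = (o−d)/(d−u)
r = (92.2 − 45.9)/(45.9 − 36.1) = 46.3/9.8 = 4.7245
CL = 100·r = 472.45 %

CL = 472.45 %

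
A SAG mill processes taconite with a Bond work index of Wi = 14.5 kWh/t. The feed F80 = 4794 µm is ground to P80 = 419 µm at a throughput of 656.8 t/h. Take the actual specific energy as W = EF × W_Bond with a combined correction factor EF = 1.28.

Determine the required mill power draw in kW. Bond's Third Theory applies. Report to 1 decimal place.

W = 10·Wi·[P80^(−½) − F80^(−½)]
W = 10·14.5·(1/√419 − 1/√4794) = 10·14.5·(0.034410) = 4.9895 kWh/t
W_actual = 1.28 × 4.9895 = 6.3866 kWh/t
Mill draw = 6.3866 × 656.8 = 4194.7 kW

P = 4194.7 kW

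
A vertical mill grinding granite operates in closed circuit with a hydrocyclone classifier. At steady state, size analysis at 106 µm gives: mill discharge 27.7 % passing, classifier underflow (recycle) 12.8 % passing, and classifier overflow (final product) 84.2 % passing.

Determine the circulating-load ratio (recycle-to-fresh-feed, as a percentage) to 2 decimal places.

CL = 379.19 %

Classifier node, passing 106 µm:
(1+r)d = ru + o → r = (o−d)/(d−u)
r = (84.2 − 27.7)/(27.7 − 12.8) = 56.5/14.9 = 3.7919
CL = 100·r = 379.19 %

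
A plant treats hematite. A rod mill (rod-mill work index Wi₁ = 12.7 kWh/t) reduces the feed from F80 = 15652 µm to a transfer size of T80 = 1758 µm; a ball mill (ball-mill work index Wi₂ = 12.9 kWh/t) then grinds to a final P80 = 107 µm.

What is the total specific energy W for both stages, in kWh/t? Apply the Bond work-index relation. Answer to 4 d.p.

W = 10·Wi·[P80^(−½) − F80^(−½)]
Stage 1 (15652→1758 µm, Wi₁=12.7): W₁ = 10·12.7·(0.023850 − 0.007993) = 2.0138 kWh/t
Stage 2 (1758→107 µm, Wi₂=12.9): W₂ = 10·12.9·(0.096674 − 0.023850) = 9.3942 kWh/t
W = W₁ + W₂ = 2.0138 + 9.3942 = 11.4081 kWh/t

W = 11.4081 kWh/t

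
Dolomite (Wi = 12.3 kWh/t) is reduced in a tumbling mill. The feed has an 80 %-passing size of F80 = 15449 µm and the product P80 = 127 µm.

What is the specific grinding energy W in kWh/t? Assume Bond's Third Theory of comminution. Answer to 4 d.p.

W = 10·Wi·[P80^(−½) − F80^(−½)]
1/√127 = 0.088736;  1/√15449 = 0.008045
W = 10·12.3·(0.088736 − 0.008045) = 9.9249 kWh/t

W = 9.9249 kWh/t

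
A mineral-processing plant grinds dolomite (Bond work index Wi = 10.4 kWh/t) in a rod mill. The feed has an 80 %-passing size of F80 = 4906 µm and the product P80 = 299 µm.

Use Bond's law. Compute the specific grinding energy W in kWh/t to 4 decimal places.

W = 4.5297 kWh/t

W = 10·Wi·(P80^(-½) − F80^(-½))
1/√299 = 0.057831;  1/√4906 = 0.014277
W = 10·10.4·(0.057831 − 0.014277) = 4.5297 kWh/t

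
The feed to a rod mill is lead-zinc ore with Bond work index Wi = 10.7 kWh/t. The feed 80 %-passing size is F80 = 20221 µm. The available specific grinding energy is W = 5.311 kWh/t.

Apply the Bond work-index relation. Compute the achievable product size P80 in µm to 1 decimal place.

P80 = 311.4 µm

W = 10 Wi / √P80 − 10 Wi / √F80
P80^-0.5 = F80^-0.5 + W/(10 Wi)
  = 5.3110/(10·10.7) + 1/√20221 = 0.049636 + 0.007032 = 0.056668
P80 = (1/0.056668)² = 17.6467² = 311.41 µm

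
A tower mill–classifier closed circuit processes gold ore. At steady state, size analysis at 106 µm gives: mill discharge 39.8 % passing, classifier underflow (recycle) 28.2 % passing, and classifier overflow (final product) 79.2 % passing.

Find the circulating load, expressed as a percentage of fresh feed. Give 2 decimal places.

Two-product formula at 106 µm:
d + r·d = r·u + o → r(d−u) = o−d
r = (79.2 − 39.8)/(39.8 − 28.2) = 39.4/11.6 = 3.3966
CL = 100·r = 339.66 %

CL = 339.66 %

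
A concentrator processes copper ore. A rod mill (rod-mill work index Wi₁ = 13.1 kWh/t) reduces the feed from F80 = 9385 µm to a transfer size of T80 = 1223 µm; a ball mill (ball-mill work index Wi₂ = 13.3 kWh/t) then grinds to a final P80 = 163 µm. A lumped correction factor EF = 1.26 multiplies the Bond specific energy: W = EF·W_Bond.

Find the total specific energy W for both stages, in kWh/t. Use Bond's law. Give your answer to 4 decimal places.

W = 11.3500 kWh/t

W = 10 Wi / √P80 − 10 Wi / √F80
Stage 1 (9385→1223 µm, Wi₁=13.1): W₁ = 10·13.1·(0.028595 − 0.010322) = 2.3937 kWh/t
Stage 2 (1223→163 µm, Wi₂=13.3): W₂ = 10·13.3·(0.078326 − 0.028595) = 6.6143 kWh/t
W = W₁ + W₂ = 2.3937 + 6.6143 = 9.0079 kWh/t
With EF = 1.26: W = 9.0079·1.26 = 11.3500 kWh/t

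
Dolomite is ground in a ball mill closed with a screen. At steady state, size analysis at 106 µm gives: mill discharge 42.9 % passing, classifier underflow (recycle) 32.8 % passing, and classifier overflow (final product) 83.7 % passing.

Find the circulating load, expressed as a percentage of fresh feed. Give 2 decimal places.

Two-product formula at 106 µm:
r = (o − d)/(d − u)
r = (83.7 − 42.9)/(42.9 − 32.8) = 40.8/10.1 = 4.0396
CL = 100·r = 403.96 %

CL = 403.96 %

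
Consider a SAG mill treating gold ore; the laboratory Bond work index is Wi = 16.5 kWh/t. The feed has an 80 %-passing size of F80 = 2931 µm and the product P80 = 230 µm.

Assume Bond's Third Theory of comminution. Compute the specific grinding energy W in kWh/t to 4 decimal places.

Bond: W = 10·Wi·(1/√P80 − 1/√F80)
1/√230 = 0.065938;  1/√2931 = 0.018471
W = 10·16.5·(0.065938 − 0.018471) = 7.8321 kWh/t

W = 7.8321 kWh/t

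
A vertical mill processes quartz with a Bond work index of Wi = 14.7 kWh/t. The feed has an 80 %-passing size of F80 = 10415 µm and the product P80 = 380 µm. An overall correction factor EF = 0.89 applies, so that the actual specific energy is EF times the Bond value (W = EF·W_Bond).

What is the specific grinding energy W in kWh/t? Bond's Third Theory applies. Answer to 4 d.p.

W = 5.4295 kWh/t

W = 10 Wi (1/√P80 − 1/√F80)  [Bond]
1/√380 = 0.051299;  1/√10415 = 0.009799
W = 10·14.7·(0.051299 − 0.009799) = 6.1005 kWh/t
With EF = 0.89: W = 6.1005·0.89 = 5.4295 kWh/t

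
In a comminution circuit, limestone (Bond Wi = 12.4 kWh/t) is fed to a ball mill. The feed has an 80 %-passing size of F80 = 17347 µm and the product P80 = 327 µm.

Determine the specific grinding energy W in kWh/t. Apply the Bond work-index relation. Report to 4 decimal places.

W = 10 Wi / √P80 − 10 Wi / √F80
1/√327 = 0.055300;  1/√17347 = 0.007593
W = 10·12.4·(0.055300 − 0.007593) = 5.9157 kWh/t

W = 5.9157 kWh/t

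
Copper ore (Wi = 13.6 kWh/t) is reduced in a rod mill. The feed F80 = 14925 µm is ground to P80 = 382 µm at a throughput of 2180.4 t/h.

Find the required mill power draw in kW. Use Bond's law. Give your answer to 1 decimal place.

W = 10·Wi·(P80^(-½) − F80^(-½))
W = 10·13.6·(1/√382 − 1/√14925) = 10·13.6·(0.042979) = 5.8451 kWh/t
Power = W × throughput = 5.8451 kWh/t × 2180.4 t/h = 12744.8 kW

P = 12744.8 kW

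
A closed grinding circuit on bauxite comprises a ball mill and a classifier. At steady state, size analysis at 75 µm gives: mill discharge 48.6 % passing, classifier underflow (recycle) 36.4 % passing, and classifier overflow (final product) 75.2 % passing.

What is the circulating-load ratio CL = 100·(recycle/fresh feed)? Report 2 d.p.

CL = 218.03 %

Balance %-passing 75 µm (r = R/F):
r = (o − d)/(d − u)
r = (75.2 − 48.6)/(48.6 − 36.4) = 26.6/12.2 = 2.1803
CL = 100·r = 218.03 %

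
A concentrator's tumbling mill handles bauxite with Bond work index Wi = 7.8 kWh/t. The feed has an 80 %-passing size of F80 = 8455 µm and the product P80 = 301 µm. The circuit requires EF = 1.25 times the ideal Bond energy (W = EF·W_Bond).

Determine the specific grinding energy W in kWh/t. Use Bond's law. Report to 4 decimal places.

W = 10 Wi (1/√P80 − 1/√F80)  [Bond]
1/√301 = 0.057639;  1/√8455 = 0.010875
W = 10·7.8·(0.057639 − 0.010875) = 3.6476 kWh/t
With EF = 1.25: W = 3.6476·1.25 = 4.5595 kWh/t

W = 4.5595 kWh/t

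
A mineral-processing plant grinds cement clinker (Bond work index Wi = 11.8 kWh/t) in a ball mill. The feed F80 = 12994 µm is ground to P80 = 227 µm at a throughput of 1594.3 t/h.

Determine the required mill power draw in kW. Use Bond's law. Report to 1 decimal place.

W_Bond = 10·Wi·(1/√P₈₀ − 1/√F₈₀)
W = 10·11.8·(1/√227 − 1/√12994) = 10·11.8·(0.057600) = 6.7968 kWh/t
P_mill = W·ṁ = 6.7968·1594.3 = 10836.1 kW

P = 10836.1 kW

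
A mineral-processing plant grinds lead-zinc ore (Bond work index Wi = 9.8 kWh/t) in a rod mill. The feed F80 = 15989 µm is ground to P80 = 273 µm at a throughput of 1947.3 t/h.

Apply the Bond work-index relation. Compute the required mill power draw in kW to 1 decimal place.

P = 10040.7 kW

Bond:  W = 10 Wi (1/√P − 1/√F)
W = 10·9.8·(1/√273 − 1/√15989) = 10·9.8·(0.052614) = 5.1562 kWh/t
P_mill = W·ṁ = 5.1562·1947.3 = 10040.7 kW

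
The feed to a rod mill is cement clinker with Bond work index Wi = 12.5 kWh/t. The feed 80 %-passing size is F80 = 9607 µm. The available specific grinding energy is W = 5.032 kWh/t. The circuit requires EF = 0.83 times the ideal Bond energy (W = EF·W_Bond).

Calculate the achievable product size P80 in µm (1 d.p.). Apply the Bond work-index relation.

P80 = 290.2 µm

Bond:  W = 10 Wi (1/√P − 1/√F)
W_Bond = W / EF = 5.032 / 0.83 = 6.0627 kWh/t
⇒ 1/√P80 = W_Bond/(10·Wi) + 1/√F80
  = 6.0627/(10·12.5) + 1/√9607 = 0.048501 + 0.010202 = 0.058704
P80 = (1/0.058704)² = 17.0347² = 290.18 µm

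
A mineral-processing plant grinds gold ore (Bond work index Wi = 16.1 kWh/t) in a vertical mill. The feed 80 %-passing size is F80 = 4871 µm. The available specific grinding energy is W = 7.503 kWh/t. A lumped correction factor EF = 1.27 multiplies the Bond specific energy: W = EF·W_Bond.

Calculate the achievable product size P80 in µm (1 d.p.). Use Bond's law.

P80 = 384.1 µm

W = 10·Wi·[P80^(−½) − F80^(−½)]
W_Bond = W / EF = 7.503 / 1.27 = 5.9079 kWh/t
⇒ 1/√P80 = W_Bond/(10 Wi) + 1/√F80
  = 5.9079/(10·16.1) + 1/√4871 = 0.036695 + 0.014328 = 0.051023
P80 = (1/0.051023)² = 19.5990² = 384.12 µm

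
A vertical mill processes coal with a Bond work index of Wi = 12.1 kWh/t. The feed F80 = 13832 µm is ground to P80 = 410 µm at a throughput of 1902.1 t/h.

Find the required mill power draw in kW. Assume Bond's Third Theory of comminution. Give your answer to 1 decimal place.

Bond: W = 10·Wi·(1/√P80 − 1/√F80)
W = 10·12.1·(1/√410 − 1/√13832) = 10·12.1·(0.040884) = 4.9469 kWh/t
P_mill = W·ṁ = 4.9469·1902.1 = 9409.6 kW

P = 9409.6 kW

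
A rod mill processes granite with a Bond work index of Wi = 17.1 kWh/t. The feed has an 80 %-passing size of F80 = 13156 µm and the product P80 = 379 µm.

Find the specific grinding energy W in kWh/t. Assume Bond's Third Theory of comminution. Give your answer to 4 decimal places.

W = 10·Wi·(P80^(-½) − F80^(-½))
1/√379 = 0.051367;  1/√13156 = 0.008718
W = 10·17.1·(0.051367 − 0.008718) = 7.2928 kWh/t

W = 7.2928 kWh/t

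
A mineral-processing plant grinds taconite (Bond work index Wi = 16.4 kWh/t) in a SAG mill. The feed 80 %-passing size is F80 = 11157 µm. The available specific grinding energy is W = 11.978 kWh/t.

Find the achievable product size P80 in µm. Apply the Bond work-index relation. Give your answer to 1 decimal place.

P80 = 146.9 µm

Bond: W = 10·Wi·(1/√P80 − 1/√F80)
⇒ 1/√P80 = W/(10 Wi) + 1/√F80
  = 11.9780/(10·16.4) + 1/√11157 = 0.073037 + 0.009467 = 0.082504
P80 = (1/0.082504)² = 12.1206² = 146.91 µm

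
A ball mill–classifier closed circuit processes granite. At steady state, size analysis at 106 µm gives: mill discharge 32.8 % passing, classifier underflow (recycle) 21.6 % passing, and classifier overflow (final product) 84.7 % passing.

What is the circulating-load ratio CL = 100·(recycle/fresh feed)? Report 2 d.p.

Balance %-passing 106 µm (r = R/F):
(1+r)·d = r·u + o ⇒ r = (o−d)/(d−u)
r = (84.7 − 32.8)/(32.8 − 21.6) = 51.9/11.2 = 4.6339
CL = 100·r = 463.39 %

CL = 463.39 %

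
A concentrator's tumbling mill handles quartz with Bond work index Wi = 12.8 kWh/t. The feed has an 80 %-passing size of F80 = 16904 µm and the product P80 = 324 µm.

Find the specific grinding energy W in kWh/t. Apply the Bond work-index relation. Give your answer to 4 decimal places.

W = 10 Wi (1/√P80 − 1/√F80)  [Bond]
1/√324 = 0.055556;  1/√16904 = 0.007691
W = 10·12.8·(0.055556 − 0.007691) = 6.1266 kWh/t

W = 6.1266 kWh/t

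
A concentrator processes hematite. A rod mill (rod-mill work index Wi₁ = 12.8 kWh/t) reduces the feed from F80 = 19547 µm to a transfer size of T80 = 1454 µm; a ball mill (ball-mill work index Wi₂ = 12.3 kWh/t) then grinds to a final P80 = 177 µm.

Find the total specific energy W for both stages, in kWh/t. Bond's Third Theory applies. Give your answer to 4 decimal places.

W = 10 Wi (P80^-0.5 − F80^-0.5)
Stage 1 (19547→1454 µm, Wi₁=12.8): W₁ = 10·12.8·(0.026225 − 0.007153) = 2.4413 kWh/t
Stage 2 (1454→177 µm, Wi₂=12.3): W₂ = 10·12.3·(0.075165 − 0.026225) = 6.0196 kWh/t
W = W₁ + W₂ = 2.4413 + 6.0196 = 8.4608 kWh/t

W = 8.4608 kWh/t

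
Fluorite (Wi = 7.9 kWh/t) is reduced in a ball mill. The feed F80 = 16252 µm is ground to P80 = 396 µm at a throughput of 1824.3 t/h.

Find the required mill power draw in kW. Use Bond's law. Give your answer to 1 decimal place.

P = 6111.8 kW

W = 10 Wi (P80^-0.5 − F80^-0.5)
W = 10·7.9·(1/√396 − 1/√16252) = 10·7.9·(0.042408) = 3.3502 kWh/t
P = W·T = 3.3502·1824.3 = 6111.8 kW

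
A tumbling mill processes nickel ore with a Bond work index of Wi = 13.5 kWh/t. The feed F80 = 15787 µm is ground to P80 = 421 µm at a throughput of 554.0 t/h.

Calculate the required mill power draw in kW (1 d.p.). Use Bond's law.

P = 3049.8 kW

W = 10 Wi (P80^-0.5 − F80^-0.5)
W = 10·13.5·(1/√421 − 1/√15787) = 10·13.5·(0.040778) = 5.5051 kWh/t
P = W·T = 5.5051·554.0 = 3049.8 kW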